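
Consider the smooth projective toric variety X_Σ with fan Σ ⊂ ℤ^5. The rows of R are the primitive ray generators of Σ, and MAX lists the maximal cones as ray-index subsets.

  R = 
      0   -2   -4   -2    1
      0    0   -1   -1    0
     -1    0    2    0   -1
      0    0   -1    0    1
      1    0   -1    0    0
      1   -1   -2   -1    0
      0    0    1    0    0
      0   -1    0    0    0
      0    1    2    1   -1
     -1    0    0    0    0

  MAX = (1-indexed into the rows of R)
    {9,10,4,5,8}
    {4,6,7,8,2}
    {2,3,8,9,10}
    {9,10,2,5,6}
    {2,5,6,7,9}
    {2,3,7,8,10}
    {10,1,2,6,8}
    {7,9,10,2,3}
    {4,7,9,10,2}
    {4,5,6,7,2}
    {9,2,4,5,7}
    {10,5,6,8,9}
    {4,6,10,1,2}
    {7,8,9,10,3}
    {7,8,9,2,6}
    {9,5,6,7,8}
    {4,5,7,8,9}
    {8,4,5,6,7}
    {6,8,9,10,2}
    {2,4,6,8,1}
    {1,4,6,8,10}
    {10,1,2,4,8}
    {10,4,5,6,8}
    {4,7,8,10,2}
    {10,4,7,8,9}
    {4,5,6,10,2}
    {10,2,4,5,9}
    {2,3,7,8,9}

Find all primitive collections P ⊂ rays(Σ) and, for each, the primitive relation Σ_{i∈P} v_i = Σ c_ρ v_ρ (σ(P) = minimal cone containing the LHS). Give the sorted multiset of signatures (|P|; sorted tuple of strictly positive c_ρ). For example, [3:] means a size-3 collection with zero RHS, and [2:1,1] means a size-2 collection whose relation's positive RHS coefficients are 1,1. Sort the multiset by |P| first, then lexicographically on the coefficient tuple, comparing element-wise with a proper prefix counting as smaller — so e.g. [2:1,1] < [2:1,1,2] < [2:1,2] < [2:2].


The 14 primitive collections of Σ (r=10, n=5):

  P={1,9}:  v_{1} + v_{9} = v_{6} + v_{10}  so sig = [2:1,1]
  P={3,4}:  v_{3} + v_{4} = v_{7} + v_{10}  so sig = [2:1,1]
  P={3,5}:  v_{3} + v_{5} = v_{2} + v_{8} + v_{9}  so sig = [2:1,1,1]
  P={1,5}:  v_{1} + v_{5} = v_{4} + 2·v_{6} + v_{10}  so sig = [2:1,1,2]
  P={1,3}:  v_{1} + v_{3} = 2·v_{2} + 2·v_{8} + v_{10}  so sig = [2:1,2,2]
  P={1,7}:  v_{1} + v_{7} = 2·v_{2} + v_{4} + 2·v_{8}  so sig = [2:1,2,2]
  P={3,6}:  v_{3} + v_{6} = 2·v_{2} + 2·v_{8} + v_{9}  so sig = [2:1,2,2]
  P={5,7,10}:  v_{5} + v_{7} + v_{10} = 0  so sig = [3:]
  P={2,5,8}:  v_{2} + v_{5} + v_{8} = v_{6}  so sig = [3:1]
  P={4,6,9}:  v_{4} + v_{6} + v_{9} = v_{5}  so sig = [3:1]
  P={6,7,10}:  v_{6} + v_{7} + v_{10} = v_{2} + v_{8}  so sig = [3:1,1]
  P={2,4,8,9}:  v_{2} + v_{4} + v_{8} + v_{9} = 0  so sig = [4:]
  P={2,4,6,8,10}:  v_{2} + v_{4} + v_{6} + v_{8} + v_{10} = v_{1}  so sig = [5:1]
  P={2,7,8,9,10}:  v_{2} + v_{7} + v_{8} + v_{9} + v_{10} = v_{3}  so sig = [5:1]

Hence PRS(X_Σ) =
    [2:1,1]
    [2:1,1]
    [2:1,1,1]
    [2:1,1,2]
    [2:1,2,2]
    [2:1,2,2]
    [2:1,2,2]
    [3:]
    [3:1]
    [3:1]
    [3:1,1]
    [4:]
    [5:1]
    [5:1]


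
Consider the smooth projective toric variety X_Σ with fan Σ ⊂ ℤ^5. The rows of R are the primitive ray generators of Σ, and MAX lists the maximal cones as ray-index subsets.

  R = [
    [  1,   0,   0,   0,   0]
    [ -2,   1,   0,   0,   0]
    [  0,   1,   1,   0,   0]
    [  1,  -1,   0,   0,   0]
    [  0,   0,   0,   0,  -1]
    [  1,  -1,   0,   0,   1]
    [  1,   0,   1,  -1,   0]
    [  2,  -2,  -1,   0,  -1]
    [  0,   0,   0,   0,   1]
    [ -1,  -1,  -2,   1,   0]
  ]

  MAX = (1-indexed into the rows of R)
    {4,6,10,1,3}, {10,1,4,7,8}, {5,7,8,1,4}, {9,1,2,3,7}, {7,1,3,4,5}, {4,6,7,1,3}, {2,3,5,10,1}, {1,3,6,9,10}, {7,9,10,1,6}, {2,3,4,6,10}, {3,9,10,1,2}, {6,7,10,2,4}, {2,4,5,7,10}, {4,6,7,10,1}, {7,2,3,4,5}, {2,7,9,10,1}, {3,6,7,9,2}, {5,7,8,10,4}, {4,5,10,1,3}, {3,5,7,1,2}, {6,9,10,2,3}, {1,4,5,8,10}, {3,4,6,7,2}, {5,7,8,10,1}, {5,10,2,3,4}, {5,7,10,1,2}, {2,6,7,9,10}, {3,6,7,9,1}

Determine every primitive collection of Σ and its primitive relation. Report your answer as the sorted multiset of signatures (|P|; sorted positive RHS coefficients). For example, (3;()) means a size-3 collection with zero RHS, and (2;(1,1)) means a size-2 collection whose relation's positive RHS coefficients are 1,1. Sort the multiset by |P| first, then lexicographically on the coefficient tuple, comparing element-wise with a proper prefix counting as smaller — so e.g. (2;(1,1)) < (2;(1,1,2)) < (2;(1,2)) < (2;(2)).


Σ has 11 primitive collections:

  • {5,9}:  v_{5} + v_{9} = 0  →  sig = (2;())
  • {4,9}:  v_{4} + v_{9} = v_{6}  →  sig = (2;(1))
  • {5,6}:  v_{5} + v_{6} = v_{4}  →  sig = (2;(1))
  • {2,8}:  v_{2} + v_{8} = v_{5} + v_{7} + v_{10}  →  sig = (2;(1,1,1))
  • {3,8}:  v_{3} + v_{8} = v_{1} + v_{4} + v_{5}  →  sig = (2;(1,1,1))
  • {8,9}:  v_{8} + v_{9} = v_{1} + v_{4} + v_{7} + v_{10}  →  sig = (2;(1,1,1,1))
  • {6,8}:  v_{6} + v_{8} = v_{1} + 2·v_{4} + v_{7} + v_{10}  →  sig = (2;(1,1,1,2))
  • {1,2,4}:  v_{1} + v_{2} + v_{4} = 0  →  sig = (3;())
  • {3,7,10}:  v_{3} + v_{7} + v_{10} = 0  →  sig = (3;())
  • {1,2,6}:  v_{1} + v_{2} + v_{6} = v_{9}  →  sig = (3;(1))
  • {1,4,5,7,10}:  v_{1} + v_{4} + v_{5} + v_{7} + v_{10} = v_{8}  →  sig = (5;(1))

so the primitive-relation signature multiset is
{ (2;()),  (2;(1)) ×2,  (2;(1,1,1)) ×2,  (2;(1,1,1,1)),  (2;(1,1,1,2)),  (3;()) ×2,  (3;(1)),  (5;(1)) }


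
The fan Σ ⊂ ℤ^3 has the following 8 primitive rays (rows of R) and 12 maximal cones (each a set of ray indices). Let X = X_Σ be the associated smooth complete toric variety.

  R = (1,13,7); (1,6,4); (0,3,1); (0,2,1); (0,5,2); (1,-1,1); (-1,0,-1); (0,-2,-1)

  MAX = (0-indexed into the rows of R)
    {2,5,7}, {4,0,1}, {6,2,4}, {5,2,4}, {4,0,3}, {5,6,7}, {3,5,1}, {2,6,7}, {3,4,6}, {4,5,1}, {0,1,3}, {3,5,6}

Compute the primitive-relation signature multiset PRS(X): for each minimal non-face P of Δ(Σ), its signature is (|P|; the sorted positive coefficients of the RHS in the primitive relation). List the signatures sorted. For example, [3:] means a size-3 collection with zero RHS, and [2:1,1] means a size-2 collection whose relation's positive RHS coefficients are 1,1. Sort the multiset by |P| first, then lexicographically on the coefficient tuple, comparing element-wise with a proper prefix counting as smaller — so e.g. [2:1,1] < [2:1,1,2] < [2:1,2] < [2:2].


|primitive collections| = 14. Relations:

  • {3,7}:  v_{3} + v_{7} = 0  so sig = [2:]
  • {2,3}:  v_{2} + v_{3} = v_{4}  so sig = [2:1]
  • {4,7}:  v_{4} + v_{7} = v_{2}  so sig = [2:1]
  • {0,7}:  v_{0} + v_{7} = v_{1} + v_{4}  so sig = [2:1,1]
  • {1,7}:  v_{1} + v_{7} = v_{4} + v_{5}  so sig = [2:1,1]
  • {0,2}:  v_{0} + v_{2} = v_{1} + 2·v_{4}  so sig = [2:1,2]
  • {1,2}:  v_{1} + v_{2} = 2·v_{4} + v_{5}  so sig = [2:1,2]
  • {0,6}:  v_{0} + v_{6} = 4·v_{3} + v_{4}  so sig = [2:1,4]
  • {0,5}:  v_{0} + v_{5} = 2·v_{1}  so sig = [2:2]
  • {1,6}:  v_{1} + v_{6} = 3·v_{3}  so sig = [2:3]
  • {1,3,4}:  v_{1} + v_{3} + v_{4} = v_{0}  so sig = [3:1]
  • {2,5,6}:  v_{2} + v_{5} + v_{6} = v_{3}  so sig = [3:1]
  • {3,4,5}:  v_{3} + v_{4} + v_{5} = v_{1}  so sig = [3:1]
  • {4,5,6}:  v_{4} + v_{5} + v_{6} = 2·v_{3}  so sig = [3:2]

Signatures (|P|; sorted positive RHS coefficients), sorted:
[[2:], [2:1], [2:1], [2:1,1], [2:1,1], [2:1,2], [2:1,2], [2:1,4], [2:2], [2:3], [3:1], [3:1], [3:1], [3:2]]


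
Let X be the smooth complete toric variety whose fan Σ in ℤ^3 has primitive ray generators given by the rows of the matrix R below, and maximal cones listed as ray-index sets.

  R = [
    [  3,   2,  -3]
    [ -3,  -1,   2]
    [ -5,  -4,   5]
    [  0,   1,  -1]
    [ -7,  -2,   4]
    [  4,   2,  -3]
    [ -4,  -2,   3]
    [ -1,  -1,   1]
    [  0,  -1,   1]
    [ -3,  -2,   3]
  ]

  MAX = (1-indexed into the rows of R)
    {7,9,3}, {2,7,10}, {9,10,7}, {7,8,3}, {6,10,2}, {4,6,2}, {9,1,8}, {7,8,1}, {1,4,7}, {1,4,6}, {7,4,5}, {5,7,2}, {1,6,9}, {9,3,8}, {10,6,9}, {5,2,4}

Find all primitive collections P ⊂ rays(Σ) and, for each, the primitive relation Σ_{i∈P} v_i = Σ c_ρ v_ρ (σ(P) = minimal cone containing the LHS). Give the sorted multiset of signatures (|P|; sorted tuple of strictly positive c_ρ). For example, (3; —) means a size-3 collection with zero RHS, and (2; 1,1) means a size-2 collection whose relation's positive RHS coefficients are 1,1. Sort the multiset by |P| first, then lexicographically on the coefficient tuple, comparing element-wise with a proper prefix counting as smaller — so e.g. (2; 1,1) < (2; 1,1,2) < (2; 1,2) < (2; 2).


|primitive collections| = 24. Relations:

  P={1,10}:  v_{1} + v_{10} = 0 — sig = (2; —)
  P={4,9}:  v_{4} + v_{9} = 0 — sig = (2; —)
  P={6,7}:  v_{6} + v_{7} = 0 — sig = (2; —)
  P={1,2}:  v_{1} + v_{2} = v_{4} — sig = (2; 1)
  P={2,8}:  v_{2} + v_{8} = v_{7} — sig = (2; 1)
  P={2,9}:  v_{2} + v_{9} = v_{10} — sig = (2; 1)
  P={4,10}:  v_{4} + v_{10} = v_{2} — sig = (2; 1)
  P={3,4}:  v_{3} + v_{4} = v_{7} + v_{8} — sig = (2; 1,1)
  P={3,6}:  v_{3} + v_{6} = v_{8} + v_{9} — sig = (2; 1,1)
  P={4,8}:  v_{4} + v_{8} = v_{1} + v_{7} — sig = (2; 1,1)
  P={5,6}:  v_{5} + v_{6} = v_{2} + v_{4} — sig = (2; 1,1)
  P={5,9}:  v_{5} + v_{9} = v_{2} + v_{7} — sig = (2; 1,1)
  P={6,8}:  v_{6} + v_{8} = v_{1} + v_{9} — sig = (2; 1,1)
  P={8,10}:  v_{8} + v_{10} = v_{7} + v_{9} — sig = (2; 1,1)
  P={1,5}:  v_{1} + v_{5} = 2·v_{4} + v_{7} — sig = (2; 1,2)
  P={2,3}:  v_{2} + v_{3} = 2·v_{7} + v_{9} — sig = (2; 1,2)
  P={5,8}:  v_{5} + v_{8} = v_{4} + 2·v_{7} — sig = (2; 1,2)
  P={5,10}:  v_{5} + v_{10} = 2·v_{2} + v_{7} — sig = (2; 1,2)
  P={1,3}:  v_{1} + v_{3} = 2·v_{8} — sig = (2; 2)
  P={3,10}:  v_{3} + v_{10} = 2·v_{7} + 2·v_{9} — sig = (2; 2,2)
  P={3,5}:  v_{3} + v_{5} = 3·v_{7} — sig = (2; 3)
  P={1,7,9}:  v_{1} + v_{7} + v_{9} = v_{8} — sig = (3; 1)
  P={2,4,7}:  v_{2} + v_{4} + v_{7} = v_{5} — sig = (3; 1)
  P={7,8,9}:  v_{7} + v_{8} + v_{9} = v_{3} — sig = (3; 1)

so the primitive-relation signature multiset is
[(2; —), (2; —), (2; —), (2; 1), (2; 1), (2; 1), (2; 1), (2; 1,1), (2; 1,1), (2; 1,1), (2; 1,1), (2; 1,1), (2; 1,1), (2; 1,1), (2; 1,2), (2; 1,2), (2; 1,2), (2; 1,2), (2; 2), (2; 2,2), (2; 3), (3; 1), (3; 1), (3; 1)]


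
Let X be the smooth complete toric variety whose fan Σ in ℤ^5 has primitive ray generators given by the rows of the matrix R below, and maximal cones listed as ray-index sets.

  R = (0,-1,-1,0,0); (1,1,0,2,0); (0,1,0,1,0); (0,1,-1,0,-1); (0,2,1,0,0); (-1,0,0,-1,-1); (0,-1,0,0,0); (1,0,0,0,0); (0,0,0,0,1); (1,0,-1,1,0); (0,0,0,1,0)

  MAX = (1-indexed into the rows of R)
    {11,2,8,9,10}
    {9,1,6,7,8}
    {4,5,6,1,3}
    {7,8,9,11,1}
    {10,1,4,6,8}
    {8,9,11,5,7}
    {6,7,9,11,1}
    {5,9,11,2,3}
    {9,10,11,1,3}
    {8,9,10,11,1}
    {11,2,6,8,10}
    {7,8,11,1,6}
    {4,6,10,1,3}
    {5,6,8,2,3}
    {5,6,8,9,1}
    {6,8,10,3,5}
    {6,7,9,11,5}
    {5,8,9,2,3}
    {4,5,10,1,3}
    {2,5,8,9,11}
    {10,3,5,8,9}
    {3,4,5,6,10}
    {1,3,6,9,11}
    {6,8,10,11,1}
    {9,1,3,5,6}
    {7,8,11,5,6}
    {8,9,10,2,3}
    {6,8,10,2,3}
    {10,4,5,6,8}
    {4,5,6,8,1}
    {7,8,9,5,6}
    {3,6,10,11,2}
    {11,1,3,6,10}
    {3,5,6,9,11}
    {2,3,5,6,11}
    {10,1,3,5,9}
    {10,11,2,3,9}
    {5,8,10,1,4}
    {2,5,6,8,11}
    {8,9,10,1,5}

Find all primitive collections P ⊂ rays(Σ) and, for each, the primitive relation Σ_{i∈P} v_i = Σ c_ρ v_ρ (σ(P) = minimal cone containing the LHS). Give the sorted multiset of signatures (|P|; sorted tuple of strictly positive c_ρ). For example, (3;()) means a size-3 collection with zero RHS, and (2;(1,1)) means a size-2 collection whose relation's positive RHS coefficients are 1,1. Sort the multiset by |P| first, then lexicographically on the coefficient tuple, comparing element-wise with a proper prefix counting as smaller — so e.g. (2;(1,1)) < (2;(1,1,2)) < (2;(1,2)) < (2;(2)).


Δ(Σ) — 11 vertices, 20 min non-faces:

  {3,7}:  v_{3} + v_{7} = v_{11}  so sig = (2;(1))
  {1,2}:  v_{1} + v_{2} = v_{10} + v_{11}  so sig = (2;(1,1))
  {4,7}:  v_{4} + v_{7} = v_{6} + v_{10}  so sig = (2;(1,1))
  {4,11}:  v_{4} + v_{11} = v_{3} + v_{6} + v_{10}  so sig = (2;(1,1,1))
  {7,10}:  v_{7} + v_{10} = v_{1} + v_{8} + v_{11}  so sig = (2;(1,1,1))
  {2,4}:  v_{2} + v_{4} = 2·v_{3} + v_{6} + v_{8} + v_{10}  so sig = (2;(1,1,1,2))
  {2,7}:  v_{2} + v_{7} = v_{8} + 2·v_{11}  so sig = (2;(1,2))
  {4,9}:  v_{4} + v_{9} = 3·v_{1} + 2·v_{5}  so sig = (2;(2,3))
  {1,5,7}:  v_{1} + v_{5} + v_{7} = 0  so sig = (3;())
  {1,3,8}:  v_{1} + v_{3} + v_{8} = v_{10}  so sig = (3;(1))
  {1,5,11}:  v_{1} + v_{5} + v_{11} = v_{3}  so sig = (3;(1))
  {2,6,9}:  v_{2} + v_{6} + v_{9} = v_{3}  so sig = (3;(1))
  {3,8,11}:  v_{3} + v_{8} + v_{11} = v_{2}  so sig = (3;(1))
  {3,4,8}:  v_{3} + v_{4} + v_{8} = v_{5} + v_{6} + 2·v_{10}  so sig = (3;(1,1,2))
  {5,10,11}:  v_{5} + v_{10} + v_{11} = 2·v_{3} + v_{8}  so sig = (3;(1,2))
  {6,9,10}:  v_{6} + v_{9} + v_{10} = 2·v_{1} + v_{5}  so sig = (3;(1,2))
  {2,5,10}:  v_{2} + v_{5} + v_{10} = 3·v_{3} + 2·v_{8}  so sig = (3;(2,3))
  {6,8,9,11}:  v_{6} + v_{8} + v_{9} + v_{11} = 0  so sig = (4;())
  {1,5,6,10}:  v_{1} + v_{5} + v_{6} + v_{10} = v_{4}  so sig = (4;(1))
  {3,6,8,9}:  v_{3} + v_{6} + v_{8} + v_{9} = v_{1} + v_{5}  so sig = (4;(1,1))

so the primitive-relation signature multiset is
    (2;(1))
    (2;(1,1))
    (2;(1,1))
    (2;(1,1,1))
    (2;(1,1,1))
    (2;(1,1,1,2))
    (2;(1,2))
    (2;(2,3))
    (3;())
    (3;(1))
    (3;(1))
    (3;(1))
    (3;(1))
    (3;(1,1,2))
    (3;(1,2))
    (3;(1,2))
    (3;(2,3))
    (4;())
    (4;(1))
    (4;(1,1))


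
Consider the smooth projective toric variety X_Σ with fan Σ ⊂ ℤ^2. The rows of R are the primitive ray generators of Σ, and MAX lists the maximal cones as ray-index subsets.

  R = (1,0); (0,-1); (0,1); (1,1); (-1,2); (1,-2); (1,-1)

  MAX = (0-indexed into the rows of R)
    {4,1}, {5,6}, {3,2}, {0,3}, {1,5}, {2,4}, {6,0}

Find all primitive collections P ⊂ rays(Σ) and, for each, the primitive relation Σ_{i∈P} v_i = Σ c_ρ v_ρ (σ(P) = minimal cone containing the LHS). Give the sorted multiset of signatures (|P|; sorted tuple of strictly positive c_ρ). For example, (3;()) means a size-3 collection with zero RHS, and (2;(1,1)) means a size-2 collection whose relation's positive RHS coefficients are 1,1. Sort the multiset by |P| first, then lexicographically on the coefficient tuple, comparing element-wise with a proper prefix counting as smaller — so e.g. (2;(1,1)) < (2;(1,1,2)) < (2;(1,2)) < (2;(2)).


14 minimal non-faces of Δ(Σ) (on 7 rays):

  P={1,2}:  v_{1} + v_{2} = 0  ⇒ sig = (2;())
  P={4,5}:  v_{4} + v_{5} = 0  ⇒ sig = (2;())
  P={0,1}:  v_{0} + v_{1} = v_{6}  ⇒ sig = (2;(1))
  P={0,2}:  v_{0} + v_{2} = v_{3}  ⇒ sig = (2;(1))
  P={1,3}:  v_{1} + v_{3} = v_{0}  ⇒ sig = (2;(1))
  P={1,6}:  v_{1} + v_{6} = v_{5}  ⇒ sig = (2;(1))
  P={2,5}:  v_{2} + v_{5} = v_{6}  ⇒ sig = (2;(1))
  P={2,6}:  v_{2} + v_{6} = v_{0}  ⇒ sig = (2;(1))
  P={4,6}:  v_{4} + v_{6} = v_{2}  ⇒ sig = (2;(1))
  P={3,5}:  v_{3} + v_{5} = v_{0} + v_{6}  ⇒ sig = (2;(1,1))
  P={0,4}:  v_{0} + v_{4} = 2·v_{2}  ⇒ sig = (2;(2))
  P={0,5}:  v_{0} + v_{5} = 2·v_{6}  ⇒ sig = (2;(2))
  P={3,6}:  v_{3} + v_{6} = 2·v_{0}  ⇒ sig = (2;(2))
  P={3,4}:  v_{3} + v_{4} = 3·v_{2}  ⇒ sig = (2;(3))

Hence PRS(X_Σ) =
[(2;()), (2;()), (2;(1)), (2;(1)), (2;(1)), (2;(1)), (2;(1)), (2;(1)), (2;(1)), (2;(1,1)), (2;(2)), (2;(2)), (2;(2)), (2;(3))]


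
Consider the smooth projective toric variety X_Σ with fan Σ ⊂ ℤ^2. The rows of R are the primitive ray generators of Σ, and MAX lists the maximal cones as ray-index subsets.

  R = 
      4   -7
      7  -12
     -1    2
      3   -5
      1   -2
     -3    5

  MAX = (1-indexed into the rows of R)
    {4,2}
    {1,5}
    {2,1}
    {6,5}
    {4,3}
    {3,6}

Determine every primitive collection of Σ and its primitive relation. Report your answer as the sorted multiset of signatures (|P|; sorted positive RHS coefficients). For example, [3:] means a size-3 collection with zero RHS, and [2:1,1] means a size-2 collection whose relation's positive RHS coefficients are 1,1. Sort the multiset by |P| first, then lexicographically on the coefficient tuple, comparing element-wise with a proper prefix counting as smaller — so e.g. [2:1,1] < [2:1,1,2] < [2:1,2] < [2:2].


9 minimal non-faces of Δ(Σ) (on 6 rays):

  P={3,5}:  v_{3} + v_{5} = 0  ⟹  sig = [2:]
  P={4,6}:  v_{4} + v_{6} = 0  ⟹  sig = [2:]
  P={1,3}:  v_{1} + v_{3} = v_{4}  ⟹  sig = [2:1]
  P={1,4}:  v_{1} + v_{4} = v_{2}  ⟹  sig = [2:1]
  P={1,6}:  v_{1} + v_{6} = v_{5}  ⟹  sig = [2:1]
  P={2,6}:  v_{2} + v_{6} = v_{1}  ⟹  sig = [2:1]
  P={4,5}:  v_{4} + v_{5} = v_{1}  ⟹  sig = [2:1]
  P={2,3}:  v_{2} + v_{3} = 2·v_{4}  ⟹  sig = [2:2]
  P={2,5}:  v_{2} + v_{5} = 2·v_{1}  ⟹  sig = [2:2]

so the primitive-relation signature multiset is
[[2:], [2:], [2:1], [2:1], [2:1], [2:1], [2:1], [2:2], [2:2]]


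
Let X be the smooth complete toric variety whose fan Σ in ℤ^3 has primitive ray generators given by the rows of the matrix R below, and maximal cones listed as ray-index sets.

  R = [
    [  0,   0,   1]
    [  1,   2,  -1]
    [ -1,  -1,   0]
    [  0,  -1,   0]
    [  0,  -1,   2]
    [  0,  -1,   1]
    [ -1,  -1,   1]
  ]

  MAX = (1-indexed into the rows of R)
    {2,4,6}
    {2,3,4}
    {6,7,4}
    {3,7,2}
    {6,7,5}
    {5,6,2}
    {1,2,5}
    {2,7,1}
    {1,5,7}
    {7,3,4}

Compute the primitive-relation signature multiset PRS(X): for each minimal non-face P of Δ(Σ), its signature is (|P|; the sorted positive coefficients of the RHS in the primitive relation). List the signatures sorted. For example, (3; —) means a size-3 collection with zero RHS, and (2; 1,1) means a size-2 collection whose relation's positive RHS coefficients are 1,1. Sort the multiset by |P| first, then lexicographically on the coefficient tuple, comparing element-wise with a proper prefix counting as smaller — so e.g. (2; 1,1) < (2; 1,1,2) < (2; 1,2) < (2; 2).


Minimal non-faces — 9 found among 7 rays, 10 max cones:

  P = {1,3}:  v_{1} + v_{3} = v_{7}  ⟹  sig = (2; 1)
  P = {1,4}:  v_{1} + v_{4} = v_{6}  ⟹  sig = (2; 1)
  P = {1,6}:  v_{1} + v_{6} = v_{5}  ⟹  sig = (2; 1)
  P = {3,5}:  v_{3} + v_{5} = v_{6} + v_{7}  ⟹  sig = (2; 1,1)
  P = {3,6}:  v_{3} + v_{6} = v_{4} + v_{7}  ⟹  sig = (2; 1,1)
  P = {4,5}:  v_{4} + v_{5} = 2·v_{6}  ⟹  sig = (2; 2)
  P = {2,4,7}:  v_{2} + v_{4} + v_{7} = 0  ⟹  sig = (3; —)
  P = {2,6,7}:  v_{2} + v_{6} + v_{7} = v_{1}  ⟹  sig = (3; 1)
  P = {2,5,7}:  v_{2} + v_{5} + v_{7} = 2·v_{1}  ⟹  sig = (3; 2)

Sorted signature multiset PRS(X):
    (2; 1)
    (2; 1)
    (2; 1)
    (2; 1,1)
    (2; 1,1)
    (2; 2)
    (3; —)
    (3; 1)
    (3; 2)


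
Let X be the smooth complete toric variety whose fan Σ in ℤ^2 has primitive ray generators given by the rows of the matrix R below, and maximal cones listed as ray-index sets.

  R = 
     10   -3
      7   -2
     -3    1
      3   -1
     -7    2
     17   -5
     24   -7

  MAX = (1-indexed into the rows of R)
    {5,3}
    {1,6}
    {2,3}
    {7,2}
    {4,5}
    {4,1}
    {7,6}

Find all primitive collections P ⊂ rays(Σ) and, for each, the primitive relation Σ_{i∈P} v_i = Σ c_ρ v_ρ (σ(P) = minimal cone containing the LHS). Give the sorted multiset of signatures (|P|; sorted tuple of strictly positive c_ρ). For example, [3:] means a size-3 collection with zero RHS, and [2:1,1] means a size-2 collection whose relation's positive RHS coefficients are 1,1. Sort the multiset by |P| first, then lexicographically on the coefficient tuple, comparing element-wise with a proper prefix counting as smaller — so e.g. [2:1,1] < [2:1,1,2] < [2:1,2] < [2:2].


Minimal non-faces — 14 found among 7 rays, 7 max cones:

  • {2,5}:  v_{2} + v_{5} = 0  ⇒ sig = [2:]
  • {3,4}:  v_{3} + v_{4} = 0  ⇒ sig = [2:]
  • {1,2}:  v_{1} + v_{2} = v_{6}  ⇒ sig = [2:1]
  • {1,3}:  v_{1} + v_{3} = v_{2}  ⇒ sig = [2:1]
  • {1,5}:  v_{1} + v_{5} = v_{4}  ⇒ sig = [2:1]
  • {2,4}:  v_{2} + v_{4} = v_{1}  ⇒ sig = [2:1]
  • {2,6}:  v_{2} + v_{6} = v_{7}  ⇒ sig = [2:1]
  • {5,6}:  v_{5} + v_{6} = v_{1}  ⇒ sig = [2:1]
  • {5,7}:  v_{5} + v_{7} = v_{6}  ⇒ sig = [2:1]
  • {4,7}:  v_{4} + v_{7} = v_{1} + v_{6}  ⇒ sig = [2:1,1]
  • {1,7}:  v_{1} + v_{7} = 2·v_{6}  ⇒ sig = [2:2]
  • {3,6}:  v_{3} + v_{6} = 2·v_{2}  ⇒ sig = [2:2]
  • {4,6}:  v_{4} + v_{6} = 2·v_{1}  ⇒ sig = [2:2]
  • {3,7}:  v_{3} + v_{7} = 3·v_{2}  ⇒ sig = [2:3]

so the primitive-relation signature multiset is
    |P|=2: 14 collections, coeffs (), (), (1), (1), (1), (1), (1), (1), (1), (1,1), (2), (2), (2), (3)


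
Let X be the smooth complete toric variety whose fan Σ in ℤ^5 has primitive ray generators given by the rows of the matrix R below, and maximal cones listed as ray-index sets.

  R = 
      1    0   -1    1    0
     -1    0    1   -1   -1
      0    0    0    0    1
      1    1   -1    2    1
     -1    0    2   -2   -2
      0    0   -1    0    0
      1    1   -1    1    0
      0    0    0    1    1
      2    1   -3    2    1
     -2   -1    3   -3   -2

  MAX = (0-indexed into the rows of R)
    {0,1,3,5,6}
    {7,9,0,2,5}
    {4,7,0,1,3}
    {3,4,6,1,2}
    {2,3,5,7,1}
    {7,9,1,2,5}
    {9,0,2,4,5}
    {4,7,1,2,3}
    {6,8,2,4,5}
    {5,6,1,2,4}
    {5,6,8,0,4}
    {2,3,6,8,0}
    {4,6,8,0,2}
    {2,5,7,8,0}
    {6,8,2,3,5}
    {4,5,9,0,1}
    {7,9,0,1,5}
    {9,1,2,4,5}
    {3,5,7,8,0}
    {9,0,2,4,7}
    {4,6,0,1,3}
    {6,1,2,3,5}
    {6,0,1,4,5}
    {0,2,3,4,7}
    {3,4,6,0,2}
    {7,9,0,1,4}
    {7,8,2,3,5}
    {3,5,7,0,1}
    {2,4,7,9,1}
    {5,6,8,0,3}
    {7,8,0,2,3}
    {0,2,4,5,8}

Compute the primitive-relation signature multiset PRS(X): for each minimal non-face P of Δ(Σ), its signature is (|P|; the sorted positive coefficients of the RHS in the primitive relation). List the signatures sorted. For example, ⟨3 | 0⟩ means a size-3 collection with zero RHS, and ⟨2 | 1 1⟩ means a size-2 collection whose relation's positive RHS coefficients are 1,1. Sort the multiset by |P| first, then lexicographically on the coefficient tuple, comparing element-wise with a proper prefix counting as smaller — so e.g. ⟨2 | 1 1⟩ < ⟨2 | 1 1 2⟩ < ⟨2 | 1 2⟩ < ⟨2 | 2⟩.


Primitive collections (12):

  • {6,7}:  v_{6} + v_{7} = v_{3} — sig = ⟨2 | 1⟩
  • {6,9}:  v_{6} + v_{9} = v_{4} — sig = ⟨2 | 1⟩
  • {1,8}:  v_{1} + v_{8} = v_{5} + v_{6} — sig = ⟨2 | 1 1⟩
  • {3,9}:  v_{3} + v_{9} = v_{4} + v_{7} — sig = ⟨2 | 1 1⟩
  • {8,9}:  v_{8} + v_{9} = v_{0} + v_{2} + v_{4} + v_{5} — sig = ⟨2 | 1 1 1 1⟩
  • {0,1,2}:  v_{0} + v_{1} + v_{2} = 0 — sig = ⟨3 | 0⟩
  • {4,5,7}:  v_{4} + v_{5} + v_{7} = v_{1} — sig = ⟨3 | 1⟩
  • {4,7,8}:  v_{4} + v_{7} + v_{8} = v_{6} — sig = ⟨3 | 1⟩
  • {3,4,5}:  v_{3} + v_{4} + v_{5} = v_{1} + v_{6} — sig = ⟨3 | 1 1⟩
  • {3,4,8}:  v_{3} + v_{4} + v_{8} = 2·v_{6} — sig = ⟨3 | 2⟩
  • {0,2,5,6}:  v_{0} + v_{2} + v_{5} + v_{6} = v_{8} — sig = ⟨4 | 1⟩
  • {0,2,3,5}:  v_{0} + v_{2} + v_{3} + v_{5} = v_{7} + v_{8} — sig = ⟨4 | 1 1⟩

Signatures (|P|; sorted positive RHS coefficients), sorted:
    ⟨2 | 1⟩
    ⟨2 | 1⟩
    ⟨2 | 1 1⟩
    ⟨2 | 1 1⟩
    ⟨2 | 1 1 1 1⟩
    ⟨3 | 0⟩
    ⟨3 | 1⟩
    ⟨3 | 1⟩
    ⟨3 | 1 1⟩
    ⟨3 | 2⟩
    ⟨4 | 1⟩
    ⟨4 | 1 1⟩


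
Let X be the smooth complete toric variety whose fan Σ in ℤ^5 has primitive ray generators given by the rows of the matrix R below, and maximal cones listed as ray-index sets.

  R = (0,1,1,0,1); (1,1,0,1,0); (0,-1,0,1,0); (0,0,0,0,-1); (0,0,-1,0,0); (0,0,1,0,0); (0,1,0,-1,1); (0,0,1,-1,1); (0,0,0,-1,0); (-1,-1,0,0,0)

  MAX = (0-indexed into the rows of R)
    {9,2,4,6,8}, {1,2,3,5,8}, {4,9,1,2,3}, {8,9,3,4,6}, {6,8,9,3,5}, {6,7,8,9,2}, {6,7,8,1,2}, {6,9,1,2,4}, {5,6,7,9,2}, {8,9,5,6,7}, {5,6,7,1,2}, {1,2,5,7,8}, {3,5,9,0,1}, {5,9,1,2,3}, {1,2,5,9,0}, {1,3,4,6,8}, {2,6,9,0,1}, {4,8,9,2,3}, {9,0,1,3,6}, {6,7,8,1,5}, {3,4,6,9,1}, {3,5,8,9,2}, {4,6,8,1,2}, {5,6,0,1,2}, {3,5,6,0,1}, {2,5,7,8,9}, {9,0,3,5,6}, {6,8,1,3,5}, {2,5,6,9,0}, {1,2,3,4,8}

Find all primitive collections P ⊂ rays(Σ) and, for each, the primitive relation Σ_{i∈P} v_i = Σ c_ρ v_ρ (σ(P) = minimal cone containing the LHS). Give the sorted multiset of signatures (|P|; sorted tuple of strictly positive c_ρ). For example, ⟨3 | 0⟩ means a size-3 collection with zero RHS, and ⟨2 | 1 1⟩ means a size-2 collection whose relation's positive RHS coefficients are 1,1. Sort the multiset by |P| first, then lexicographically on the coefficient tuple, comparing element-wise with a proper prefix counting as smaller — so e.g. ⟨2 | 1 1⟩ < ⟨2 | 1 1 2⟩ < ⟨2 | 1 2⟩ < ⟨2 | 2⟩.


Primitive collections (12):

  P={4,5}:  v_{4} + v_{5} = 0 — sig = ⟨2 | 0⟩
  P={0,8}:  v_{0} + v_{8} = v_{5} + v_{6} — sig = ⟨2 | 1 1⟩
  P={3,7}:  v_{3} + v_{7} = v_{5} + v_{8} — sig = ⟨2 | 1 1⟩
  P={0,4}:  v_{0} + v_{4} = v_{1} + v_{6} + v_{9} — sig = ⟨2 | 1 1 1⟩
  P={4,7}:  v_{4} + v_{7} = v_{2} + v_{6} + v_{8} — sig = ⟨2 | 1 1 1⟩
  P={0,7}:  v_{0} + v_{7} = v_{2} + 2·v_{5} + 2·v_{6} — sig = ⟨2 | 1 2 2⟩
  P={1,8,9}:  v_{1} + v_{8} + v_{9} = 0 — sig = ⟨3 | 0⟩
  P={2,3,6}:  v_{2} + v_{3} + v_{6} = 0 — sig = ⟨3 | 0⟩
  P={0,2,3}:  v_{0} + v_{2} + v_{3} = v_{1} + v_{5} + v_{9} — sig = ⟨3 | 1 1 1⟩
  P={1,7,9}:  v_{1} + v_{7} + v_{9} = v_{2} + v_{5} + v_{6} — sig = ⟨3 | 1 1 1⟩
  P={1,5,6,9}:  v_{1} + v_{5} + v_{6} + v_{9} = v_{0} — sig = ⟨4 | 1⟩
  P={2,5,6,8}:  v_{2} + v_{5} + v_{6} + v_{8} = v_{7} — sig = ⟨4 | 1⟩

Sorted signature multiset PRS(X):
    ⟨2 | 0⟩
    ⟨2 | 1 1⟩
    ⟨2 | 1 1⟩
    ⟨2 | 1 1 1⟩
    ⟨2 | 1 1 1⟩
    ⟨2 | 1 2 2⟩
    ⟨3 | 0⟩
    ⟨3 | 0⟩
    ⟨3 | 1 1 1⟩
    ⟨3 | 1 1 1⟩
    ⟨4 | 1⟩
    ⟨4 | 1⟩


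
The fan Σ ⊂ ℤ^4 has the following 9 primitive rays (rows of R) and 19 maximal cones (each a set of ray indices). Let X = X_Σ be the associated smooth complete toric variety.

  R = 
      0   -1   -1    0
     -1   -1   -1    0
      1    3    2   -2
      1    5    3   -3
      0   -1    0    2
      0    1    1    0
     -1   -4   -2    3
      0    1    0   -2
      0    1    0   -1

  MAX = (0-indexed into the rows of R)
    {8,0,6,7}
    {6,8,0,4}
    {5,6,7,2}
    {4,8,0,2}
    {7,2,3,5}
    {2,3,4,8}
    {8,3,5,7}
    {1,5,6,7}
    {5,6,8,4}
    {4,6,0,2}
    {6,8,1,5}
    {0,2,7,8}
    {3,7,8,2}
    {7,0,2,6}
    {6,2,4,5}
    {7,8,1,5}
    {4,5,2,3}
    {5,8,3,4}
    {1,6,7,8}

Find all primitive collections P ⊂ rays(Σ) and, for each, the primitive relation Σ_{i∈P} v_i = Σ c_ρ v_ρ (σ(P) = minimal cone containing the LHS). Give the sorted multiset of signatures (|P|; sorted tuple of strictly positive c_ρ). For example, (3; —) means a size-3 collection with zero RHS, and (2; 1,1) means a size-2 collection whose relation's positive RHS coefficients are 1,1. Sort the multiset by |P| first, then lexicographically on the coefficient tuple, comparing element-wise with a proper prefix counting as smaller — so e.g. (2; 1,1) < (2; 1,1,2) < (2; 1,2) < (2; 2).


11 collections generate NE(X_Σ); each relation:

  {0,5}:  v_{0} + v_{5} = 0  ⇒ sig = (2; —)
  {4,7}:  v_{4} + v_{7} = 0  ⇒ sig = (2; —)
  {3,6}:  v_{3} + v_{6} = v_{5}  ⇒ sig = (2; 1)
  {0,3}:  v_{0} + v_{3} = v_{2} + v_{8}  ⇒ sig = (2; 1,1)
  {1,2}:  v_{1} + v_{2} = v_{5} + v_{7}  ⇒ sig = (2; 1,1)
  {0,1}:  v_{0} + v_{1} = v_{6} + v_{7} + v_{8}  ⇒ sig = (2; 1,1,1)
  {1,4}:  v_{1} + v_{4} = v_{5} + v_{6} + v_{8}  ⇒ sig = (2; 1,1,1)
  {1,3}:  v_{1} + v_{3} = 2·v_{5} + v_{7} + v_{8}  ⇒ sig = (2; 1,1,2)
  {2,6,8}:  v_{2} + v_{6} + v_{8} = 0  ⇒ sig = (3; —)
  {2,5,8}:  v_{2} + v_{5} + v_{8} = v_{3}  ⇒ sig = (3; 1)
  {5,6,7,8}:  v_{5} + v_{6} + v_{7} + v_{8} = v_{1}  ⇒ sig = (4; 1)

Sorted signature multiset PRS(X):
    (2; —)
    (2; —)
    (2; 1)
    (2; 1,1)
    (2; 1,1)
    (2; 1,1,1)
    (2; 1,1,1)
    (2; 1,1,2)
    (3; —)
    (3; 1)
    (4; 1)


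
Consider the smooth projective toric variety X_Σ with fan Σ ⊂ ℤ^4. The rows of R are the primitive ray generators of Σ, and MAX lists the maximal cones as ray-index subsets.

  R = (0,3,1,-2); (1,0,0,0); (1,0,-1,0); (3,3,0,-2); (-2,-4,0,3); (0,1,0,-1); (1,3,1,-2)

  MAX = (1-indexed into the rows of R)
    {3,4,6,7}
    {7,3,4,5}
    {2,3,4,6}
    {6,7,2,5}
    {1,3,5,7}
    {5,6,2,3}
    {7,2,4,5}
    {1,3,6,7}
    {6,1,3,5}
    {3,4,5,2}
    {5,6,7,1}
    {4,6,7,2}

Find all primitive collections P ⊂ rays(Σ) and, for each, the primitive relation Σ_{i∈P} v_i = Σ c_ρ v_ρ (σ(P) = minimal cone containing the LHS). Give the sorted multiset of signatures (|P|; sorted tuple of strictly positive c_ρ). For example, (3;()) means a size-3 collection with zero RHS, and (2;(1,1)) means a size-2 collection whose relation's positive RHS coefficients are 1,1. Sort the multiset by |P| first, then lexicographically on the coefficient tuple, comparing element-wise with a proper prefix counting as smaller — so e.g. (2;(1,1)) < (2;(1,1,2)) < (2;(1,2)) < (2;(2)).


5 collections generate NE(X_Σ); each relation:

  P={1,2}:  v_{1} + v_{2} = v_{7} — sig = (2;(1))
  P={1,4}:  v_{1} + v_{4} = v_{3} + 2·v_{7} — sig = (2;(1,2))
  P={2,3,7}:  v_{2} + v_{3} + v_{7} = v_{4} — sig = (3;(1))
  P={4,5,6}:  v_{4} + v_{5} + v_{6} = v_{2} — sig = (3;(1))
  P={3,5,6,7}:  v_{3} + v_{5} + v_{6} + v_{7} = 0 — sig = (4;())

Signatures (|P|; sorted positive RHS coefficients), sorted:
    (2;(1))
    (2;(1,2))
    (3;(1))
    (3;(1))
    (4;())


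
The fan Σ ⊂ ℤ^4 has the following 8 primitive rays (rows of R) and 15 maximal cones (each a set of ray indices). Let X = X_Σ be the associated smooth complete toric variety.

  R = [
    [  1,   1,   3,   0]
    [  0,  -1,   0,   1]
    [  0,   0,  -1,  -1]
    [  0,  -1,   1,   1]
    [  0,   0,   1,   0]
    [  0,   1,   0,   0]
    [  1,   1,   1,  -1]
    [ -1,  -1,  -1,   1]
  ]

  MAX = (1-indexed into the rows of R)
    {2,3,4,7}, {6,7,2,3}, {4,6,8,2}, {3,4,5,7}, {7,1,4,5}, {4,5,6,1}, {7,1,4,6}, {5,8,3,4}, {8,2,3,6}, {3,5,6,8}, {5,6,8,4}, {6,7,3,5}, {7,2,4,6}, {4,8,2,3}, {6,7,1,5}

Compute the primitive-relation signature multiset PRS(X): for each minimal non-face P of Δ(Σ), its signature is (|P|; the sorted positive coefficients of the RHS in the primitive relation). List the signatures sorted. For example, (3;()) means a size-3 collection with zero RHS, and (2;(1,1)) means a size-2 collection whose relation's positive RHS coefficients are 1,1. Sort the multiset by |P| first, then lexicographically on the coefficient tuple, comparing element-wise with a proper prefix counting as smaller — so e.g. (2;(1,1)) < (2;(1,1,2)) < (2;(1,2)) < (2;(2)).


The 7 primitive collections of Σ (r=8, n=4):

  {7,8}:  v_{7} + v_{8} = 0  so sig = (2;())
  {2,5}:  v_{2} + v_{5} = v_{4}  so sig = (2;(1))
  {1,3}:  v_{1} + v_{3} = v_{5} + v_{7}  so sig = (2;(1,1))
  {1,8}:  v_{1} + v_{8} = v_{4} + v_{5} + v_{6}  so sig = (2;(1,1,1))
  {1,2}:  v_{1} + v_{2} = 2·v_{4} + v_{6} + v_{7}  so sig = (2;(1,1,2))
  {3,4,6}:  v_{3} + v_{4} + v_{6} = 0  so sig = (3;())
  {4,5,6,7}:  v_{4} + v_{5} + v_{6} + v_{7} = v_{1}  so sig = (4;(1))

Sorted signature multiset PRS(X):
{ (2;()),  (2;(1)),  (2;(1,1)),  (2;(1,1,1)),  (2;(1,1,2)),  (3;()),  (4;(1)) }


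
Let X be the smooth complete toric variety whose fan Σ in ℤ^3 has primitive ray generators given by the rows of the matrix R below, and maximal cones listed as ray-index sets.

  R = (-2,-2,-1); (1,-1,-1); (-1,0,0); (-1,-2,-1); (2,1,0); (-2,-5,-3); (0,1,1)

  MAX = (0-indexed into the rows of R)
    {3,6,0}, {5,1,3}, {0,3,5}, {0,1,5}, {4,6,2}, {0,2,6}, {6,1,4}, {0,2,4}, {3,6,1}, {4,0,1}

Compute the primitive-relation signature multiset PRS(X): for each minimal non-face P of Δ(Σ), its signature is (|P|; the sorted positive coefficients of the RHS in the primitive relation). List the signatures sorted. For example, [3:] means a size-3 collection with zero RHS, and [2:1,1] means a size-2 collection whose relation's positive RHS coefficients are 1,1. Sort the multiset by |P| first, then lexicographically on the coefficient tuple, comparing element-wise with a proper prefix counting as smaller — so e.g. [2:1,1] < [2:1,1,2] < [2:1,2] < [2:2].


9 minimal non-faces of Δ(Σ) (on 7 rays):

  P = {2,3}:  v_{2} + v_{3} = v_{0} — sig = [2:1]
  P = {3,4}:  v_{3} + v_{4} = v_{1} — sig = [2:1]
  P = {1,2}:  v_{1} + v_{2} = v_{0} + v_{4} — sig = [2:1,1]
  P = {2,5}:  v_{2} + v_{5} = 2·v_{0} + v_{1} — sig = [2:1,2]
  P = {4,5}:  v_{4} + v_{5} = v_{0} + 2·v_{1} — sig = [2:1,2]
  P = {5,6}:  v_{5} + v_{6} = 2·v_{3} — sig = [2:2]
  P = {0,4,6}:  v_{0} + v_{4} + v_{6} = 0 — sig = [3:]
  P = {0,1,3}:  v_{0} + v_{1} + v_{3} = v_{5} — sig = [3:1]
  P = {0,1,6}:  v_{0} + v_{1} + v_{6} = v_{3} — sig = [3:1]

Signatures (|P|; sorted positive RHS coefficients), sorted:
    [2:1]
    [2:1]
    [2:1,1]
    [2:1,2]
    [2:1,2]
    [2:2]
    [3:]
    [3:1]
    [3:1]


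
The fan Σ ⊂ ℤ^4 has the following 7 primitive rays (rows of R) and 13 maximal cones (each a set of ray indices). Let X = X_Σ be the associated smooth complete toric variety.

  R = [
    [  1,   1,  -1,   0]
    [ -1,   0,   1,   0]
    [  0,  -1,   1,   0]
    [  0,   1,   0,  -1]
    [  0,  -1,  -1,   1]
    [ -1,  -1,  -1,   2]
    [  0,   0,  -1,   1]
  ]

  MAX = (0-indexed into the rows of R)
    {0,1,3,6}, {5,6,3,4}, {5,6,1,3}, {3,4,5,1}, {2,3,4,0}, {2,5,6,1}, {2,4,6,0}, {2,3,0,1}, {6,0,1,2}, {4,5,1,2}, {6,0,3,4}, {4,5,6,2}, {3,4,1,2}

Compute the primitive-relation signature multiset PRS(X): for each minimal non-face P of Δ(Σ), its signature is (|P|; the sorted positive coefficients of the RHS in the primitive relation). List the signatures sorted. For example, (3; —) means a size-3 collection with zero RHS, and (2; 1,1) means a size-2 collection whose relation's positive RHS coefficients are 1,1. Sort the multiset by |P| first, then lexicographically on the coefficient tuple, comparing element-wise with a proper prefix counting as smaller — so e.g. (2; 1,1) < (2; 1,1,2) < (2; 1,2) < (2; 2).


5 minimal non-faces of Δ(Σ) (on 7 rays):

  • {0,5}:  v_{0} + v_{5} = 2·v_{6}  ⟹  sig = (2; 2)
  • {2,3,6}:  v_{2} + v_{3} + v_{6} = 0  ⟹  sig = (3; —)
  • {0,1,4}:  v_{0} + v_{1} + v_{4} = v_{6}  ⟹  sig = (3; 1)
  • {1,4,6}:  v_{1} + v_{4} + v_{6} = v_{5}  ⟹  sig = (3; 1)
  • {2,3,5}:  v_{2} + v_{3} + v_{5} = v_{1} + v_{4}  ⟹  sig = (3; 1,1)

Sorted signature multiset PRS(X):
[(2; 2), (3; —), (3; 1), (3; 1), (3; 1,1)]


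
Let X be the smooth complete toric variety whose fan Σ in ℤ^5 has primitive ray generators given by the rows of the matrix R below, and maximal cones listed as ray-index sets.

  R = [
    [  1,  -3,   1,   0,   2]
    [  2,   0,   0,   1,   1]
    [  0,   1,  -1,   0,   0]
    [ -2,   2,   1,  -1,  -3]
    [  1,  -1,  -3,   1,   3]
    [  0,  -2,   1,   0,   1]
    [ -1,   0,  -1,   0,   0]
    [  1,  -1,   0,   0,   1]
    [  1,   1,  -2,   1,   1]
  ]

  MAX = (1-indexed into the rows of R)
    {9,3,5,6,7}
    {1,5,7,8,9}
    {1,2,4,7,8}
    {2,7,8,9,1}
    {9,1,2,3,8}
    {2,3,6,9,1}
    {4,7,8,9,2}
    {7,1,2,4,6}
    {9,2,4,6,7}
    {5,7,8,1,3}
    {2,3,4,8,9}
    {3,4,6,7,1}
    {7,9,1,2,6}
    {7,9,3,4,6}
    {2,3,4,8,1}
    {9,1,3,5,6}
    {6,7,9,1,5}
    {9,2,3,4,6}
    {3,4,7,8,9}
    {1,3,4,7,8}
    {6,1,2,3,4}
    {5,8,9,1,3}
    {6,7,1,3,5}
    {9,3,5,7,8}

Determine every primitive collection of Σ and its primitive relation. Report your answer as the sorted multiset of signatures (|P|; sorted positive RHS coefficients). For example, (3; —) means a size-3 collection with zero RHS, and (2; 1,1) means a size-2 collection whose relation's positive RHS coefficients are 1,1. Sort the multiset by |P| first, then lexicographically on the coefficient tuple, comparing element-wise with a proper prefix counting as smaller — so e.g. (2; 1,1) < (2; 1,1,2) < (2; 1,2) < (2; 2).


6 minimal non-faces of Δ(Σ) (on 9 rays):

  • {6,8}:  v_{6} + v_{8} = v_{1} — sig = (2; 1)
  • {4,5}:  v_{4} + v_{5} = v_{3} + v_{7} — sig = (2; 1,1)
  • {2,5}:  v_{2} + v_{5} = v_{1} + 2·v_{9} — sig = (2; 1,2)
  • {1,4,9}:  v_{1} + v_{4} + v_{9} = 0 — sig = (3; —)
  • {2,3,7}:  v_{2} + v_{3} + v_{7} = v_{9} — sig = (3; 1)
  • {1,3,7,9}:  v_{1} + v_{3} + v_{7} + v_{9} = v_{5} — sig = (4; 1)

so the primitive-relation signature multiset is
[(2; 1), (2; 1,1), (2; 1,2), (3; —), (3; 1), (4; 1)]


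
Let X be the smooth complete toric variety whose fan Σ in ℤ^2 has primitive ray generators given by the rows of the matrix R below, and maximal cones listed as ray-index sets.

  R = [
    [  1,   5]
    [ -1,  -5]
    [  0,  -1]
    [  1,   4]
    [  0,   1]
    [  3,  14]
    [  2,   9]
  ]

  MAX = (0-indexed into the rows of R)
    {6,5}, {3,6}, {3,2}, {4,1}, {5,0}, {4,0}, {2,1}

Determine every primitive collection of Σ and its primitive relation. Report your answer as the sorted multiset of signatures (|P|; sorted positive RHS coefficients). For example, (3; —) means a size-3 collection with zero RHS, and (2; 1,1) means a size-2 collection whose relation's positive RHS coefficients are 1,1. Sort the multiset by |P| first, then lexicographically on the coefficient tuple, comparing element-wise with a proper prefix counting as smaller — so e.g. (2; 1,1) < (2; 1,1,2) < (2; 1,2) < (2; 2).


14 collections generate NE(X_Σ); each relation:

  P = {0,1}:  v_{0} + v_{1} = 0  so sig = (2; —)
  P = {2,4}:  v_{2} + v_{4} = 0  so sig = (2; —)
  P = {0,2}:  v_{0} + v_{2} = v_{3}  so sig = (2; 1)
  P = {0,3}:  v_{0} + v_{3} = v_{6}  so sig = (2; 1)
  P = {0,6}:  v_{0} + v_{6} = v_{5}  so sig = (2; 1)
  P = {1,3}:  v_{1} + v_{3} = v_{2}  so sig = (2; 1)
  P = {1,5}:  v_{1} + v_{5} = v_{6}  so sig = (2; 1)
  P = {1,6}:  v_{1} + v_{6} = v_{3}  so sig = (2; 1)
  P = {3,4}:  v_{3} + v_{4} = v_{0}  so sig = (2; 1)
  P = {2,5}:  v_{2} + v_{5} = v_{3} + v_{6}  so sig = (2; 1,1)
  P = {2,6}:  v_{2} + v_{6} = 2·v_{3}  so sig = (2; 2)
  P = {3,5}:  v_{3} + v_{5} = 2·v_{6}  so sig = (2; 2)
  P = {4,6}:  v_{4} + v_{6} = 2·v_{0}  so sig = (2; 2)
  P = {4,5}:  v_{4} + v_{5} = 3·v_{0}  so sig = (2; 3)

Hence PRS(X_Σ) =
[(2; —), (2; —), (2; 1), (2; 1), (2; 1), (2; 1), (2; 1), (2; 1), (2; 1), (2; 1,1), (2; 2), (2; 2), (2; 2), (2; 3)]


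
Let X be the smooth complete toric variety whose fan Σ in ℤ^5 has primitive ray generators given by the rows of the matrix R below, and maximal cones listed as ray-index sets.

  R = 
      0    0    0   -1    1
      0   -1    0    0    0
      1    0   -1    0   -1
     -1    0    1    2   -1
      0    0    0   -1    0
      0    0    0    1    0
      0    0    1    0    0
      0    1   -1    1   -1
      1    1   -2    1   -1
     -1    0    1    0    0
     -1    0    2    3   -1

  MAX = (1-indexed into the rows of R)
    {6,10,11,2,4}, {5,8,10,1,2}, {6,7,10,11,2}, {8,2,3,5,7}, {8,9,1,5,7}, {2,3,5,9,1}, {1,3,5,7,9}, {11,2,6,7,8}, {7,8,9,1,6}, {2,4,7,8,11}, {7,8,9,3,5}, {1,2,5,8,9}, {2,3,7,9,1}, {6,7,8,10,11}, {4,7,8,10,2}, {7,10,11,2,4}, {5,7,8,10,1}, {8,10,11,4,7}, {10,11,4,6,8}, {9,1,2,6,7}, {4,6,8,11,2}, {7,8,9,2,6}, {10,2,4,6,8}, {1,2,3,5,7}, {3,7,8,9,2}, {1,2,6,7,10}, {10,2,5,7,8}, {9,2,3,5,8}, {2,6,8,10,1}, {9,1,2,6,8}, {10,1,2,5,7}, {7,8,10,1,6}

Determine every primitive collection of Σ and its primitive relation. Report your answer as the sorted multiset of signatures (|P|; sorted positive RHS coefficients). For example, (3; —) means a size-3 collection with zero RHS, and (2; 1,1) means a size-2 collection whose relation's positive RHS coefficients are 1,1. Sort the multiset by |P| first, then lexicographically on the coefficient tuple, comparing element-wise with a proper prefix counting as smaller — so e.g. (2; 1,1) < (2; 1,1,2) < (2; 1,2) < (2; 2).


|primitive collections| = 18. Relations:

  • {5,6}:  v_{5} + v_{6} = 0  ⇒ sig = (2; —)
  • {9,10}:  v_{9} + v_{10} = v_{8}  ⇒ sig = (2; 1)
  • {1,4}:  v_{1} + v_{4} = v_{6} + v_{10}  ⇒ sig = (2; 1,1)
  • {5,11}:  v_{5} + v_{11} = v_{4} + v_{7}  ⇒ sig = (2; 1,1)
  • {3,6}:  v_{3} + v_{6} = v_{2} + v_{7} + v_{9}  ⇒ sig = (2; 1,1,1)
  • {3,10}:  v_{3} + v_{10} = v_{2} + v_{5} + v_{7} + v_{8}  ⇒ sig = (2; 1,1,1,1)
  • {4,5}:  v_{4} + v_{5} = v_{2} + v_{7} + v_{8} + v_{10}  ⇒ sig = (2; 1,1,1,1)
  • {4,9}:  v_{4} + v_{9} = v_{2} + v_{6} + v_{7} + 2·v_{8}  ⇒ sig = (2; 1,1,1,2)
  • {1,11}:  v_{1} + v_{11} = 2·v_{6} + v_{7} + v_{10}  ⇒ sig = (2; 1,1,2)
  • {9,11}:  v_{9} + v_{11} = v_{2} + 2·v_{6} + 2·v_{7} + 2·v_{8}  ⇒ sig = (2; 1,2,2,2)
  • {3,11}:  v_{3} + v_{11} = 2·v_{2} + v_{6} + 3·v_{7} + 2·v_{8}  ⇒ sig = (2; 1,2,2,3)
  • {3,4}:  v_{3} + v_{4} = 2·v_{2} + 2·v_{7} + 2·v_{8}  ⇒ sig = (2; 2,2,2)
  • {4,6,7}:  v_{4} + v_{6} + v_{7} = v_{11}  ⇒ sig = (3; 1)
  • {1,3,8}:  v_{1} + v_{3} + v_{8} = v_{5} + v_{9}  ⇒ sig = (3; 1,1)
  • {1,2,7,8}:  v_{1} + v_{2} + v_{7} + v_{8} = 0  ⇒ sig = (4; —)
  • {2,5,7,9}:  v_{2} + v_{5} + v_{7} + v_{9} = v_{3}  ⇒ sig = (4; 1)
  • {2,8,10,11}:  v_{2} + v_{8} + v_{10} + v_{11} = 2·v_{4}  ⇒ sig = (4; 2)
  • {2,6,7,8,10}:  v_{2} + v_{6} + v_{7} + v_{8} + v_{10} = v_{4}  ⇒ sig = (5; 1)

Hence PRS(X_Σ) =
{ (2; —),  (2; 1),  (2; 1,1) ×2,  (2; 1,1,1),  (2; 1,1,1,1) ×2,  (2; 1,1,1,2),  (2; 1,1,2),  (2; 1,2,2,2),  (2; 1,2,2,3),  (2; 2,2,2),  (3; 1),  (3; 1,1),  (4; —),  (4; 1),  (4; 2),  (5; 1) }
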